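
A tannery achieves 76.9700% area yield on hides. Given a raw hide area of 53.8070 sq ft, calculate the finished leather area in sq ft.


Formula: finished = raw * yield / 100
Substituting: finished = 53.8070 * 76.9700 / 100
Result: 41.4152 sq ft


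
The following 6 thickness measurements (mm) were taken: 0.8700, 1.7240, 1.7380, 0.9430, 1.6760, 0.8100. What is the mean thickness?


Formula: Average = sum / n
Substituting: Average = 7.7610 / 6
Result: 1.2935 mm


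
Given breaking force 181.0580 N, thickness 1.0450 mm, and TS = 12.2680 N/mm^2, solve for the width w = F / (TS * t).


Formula: w = F / (TS * t)
Substituting: w = 181.0580 / (12.2680 * 1.0450)
Result: 14.1230 mm


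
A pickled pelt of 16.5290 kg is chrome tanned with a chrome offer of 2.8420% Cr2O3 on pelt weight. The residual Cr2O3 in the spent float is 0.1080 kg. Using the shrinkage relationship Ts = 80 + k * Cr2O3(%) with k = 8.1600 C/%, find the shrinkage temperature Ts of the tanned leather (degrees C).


Offered = pelt * offer_pct / 100 = 16.5290 * 2.8420 / 100 = 0.4698 kg
Uptake = offered - residual = 0.4698 - 0.1080 = 0.3618 kg
Cr2O3% on pelt = uptake / pelt * 100 = 0.3618 / 16.5290 * 100 = 2.1886 %
Ts = 80 + k * Cr2O3% = 80 + 8.1600 * 2.1886 = 97.8590 C


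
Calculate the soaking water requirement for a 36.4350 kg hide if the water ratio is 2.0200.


Formula: Water = hide_weight * ratio
Substituting: Water = 36.4350 * 2.0200
Result: 73.5987 kg


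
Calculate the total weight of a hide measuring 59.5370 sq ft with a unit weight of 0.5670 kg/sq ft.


Formula: Weight = area * weight_per_sqft
Substituting: Weight = 59.5370 * 0.5670
Result: 33.7575 kg


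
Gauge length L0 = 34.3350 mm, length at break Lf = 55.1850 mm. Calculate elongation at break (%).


Formula: Elongation = (Lf - L0) / L0 * 100
Substituting: Elongation = (55.1850 - 34.3350) / 34.3350 * 100
Result: 60.7252 %


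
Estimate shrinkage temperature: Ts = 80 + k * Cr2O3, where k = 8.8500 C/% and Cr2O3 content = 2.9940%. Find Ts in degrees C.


Formula: Ts = 80 + k * Cr2O3
Substituting: Ts = 80 + 8.8500 * 2.9940
Result: 106.4969 C


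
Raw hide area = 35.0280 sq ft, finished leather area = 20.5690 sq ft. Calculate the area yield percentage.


Formula: Yield = finished / raw * 100
Substituting: Yield = 20.5690 / 35.0280 * 100
Result: 58.7216 %


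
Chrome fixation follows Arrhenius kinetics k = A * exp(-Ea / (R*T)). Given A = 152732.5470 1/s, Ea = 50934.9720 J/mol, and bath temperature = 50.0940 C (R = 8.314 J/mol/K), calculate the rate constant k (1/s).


T_K = T_C + 273.15 = 50.0940 + 273.15 = 323.2440 K
exponent = -Ea / (R * T_K) = -50934.9720 / (8.314 * 323.2440) = -18.9529
k = A * exp(exponent) = 152732.5470 * exp(-18.9529) = 8.9700e-04 1/s


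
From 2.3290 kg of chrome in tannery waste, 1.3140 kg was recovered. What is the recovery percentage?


Formula: Recovery = recovered / input * 100
Substituting: Recovery = 1.3140 / 2.3290 * 100
Result: 56.4191 %


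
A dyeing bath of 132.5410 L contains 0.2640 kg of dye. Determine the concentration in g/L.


Formula: Conc = dye_mass(kg) / volume(L) * 1000
Substituting: Conc = 0.2640 / 132.5410 * 1000
Result: 1.9918 g/L


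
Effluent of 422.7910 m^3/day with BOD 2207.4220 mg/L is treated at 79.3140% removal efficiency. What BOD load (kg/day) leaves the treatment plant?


Load_in = volume * conc / 1000 = 422.7910 * 2207.4220 / 1000 = 933.2782 kg/day
Removed = Load_in * eff / 100 = 933.2782 * 79.3140 / 100 = 740.2202 kg/day
Load_out = Load_in - Removed = 933.2782 - 740.2202 = 193.0579 kg/day


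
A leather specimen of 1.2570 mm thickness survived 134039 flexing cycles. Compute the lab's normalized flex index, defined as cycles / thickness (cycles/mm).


Formula: Index = cycles / thickness
Substituting: Index = 134039 / 1.2570
Result: 106634.0493 cycles/mm


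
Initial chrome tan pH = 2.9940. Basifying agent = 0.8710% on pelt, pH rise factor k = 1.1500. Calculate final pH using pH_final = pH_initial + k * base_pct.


Formula: pH_final = pH_initial + k * base_pct
Substituting: pH_final = 2.9940 + 1.1500 * 0.8710
Result: 3.9957


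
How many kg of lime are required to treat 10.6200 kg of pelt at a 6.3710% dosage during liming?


Formula: Lime = substrate * pct / 100
Substituting: Lime = 10.6200 * 6.3710 / 100
Result: 0.6766 kg


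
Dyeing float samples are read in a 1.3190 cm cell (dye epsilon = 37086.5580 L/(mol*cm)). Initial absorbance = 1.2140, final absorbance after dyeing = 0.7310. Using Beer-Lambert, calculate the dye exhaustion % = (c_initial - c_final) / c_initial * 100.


c_initial = A_i / (epsilon * l) = 1.2140 / (37086.5580 * 1.3190) = 2.4817e-05 mol/L
c_final = A_f / (epsilon * l) = 0.7310 / (37086.5580 * 1.3190) = 1.4944e-05 mol/L
Exhaustion = (c_initial - c_final) / c_initial * 100 = (2.4817e-05 - 1.4944e-05) / 2.4817e-05 * 100 = 39.7858 %


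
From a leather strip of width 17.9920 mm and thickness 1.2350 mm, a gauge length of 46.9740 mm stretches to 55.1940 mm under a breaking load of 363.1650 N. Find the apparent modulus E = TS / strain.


TS = F / (w * t) = 363.1650 / (17.9920 * 1.2350) = 16.3440 N/mm^2
strain = (Lf - L0) / L0 = (55.1940 - 46.9740) / 46.9740 = 0.1750
E = TS / strain = 16.3440 / 0.1750 = 93.3992 N/mm^2


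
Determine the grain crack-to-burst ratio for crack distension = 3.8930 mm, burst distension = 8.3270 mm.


Formula: Ratio = crack / burst
Substituting: Ratio = 3.8930 / 8.3270
Result: 0.4675


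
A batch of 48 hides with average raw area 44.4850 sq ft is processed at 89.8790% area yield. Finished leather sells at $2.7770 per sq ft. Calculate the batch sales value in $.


Raw_total = N * avg_area = 48 * 44.4850 = 2135.2800 sq ft
Finished = Raw_total * yield / 100 = 2135.2800 * 89.8790 / 100 = 1919.1683 sq ft
Value = Finished * price = 1919.1683 * 2.7770 = 5329.5304 $


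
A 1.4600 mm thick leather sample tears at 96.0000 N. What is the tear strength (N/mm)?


Formula: Tear strength = force / thickness
Substituting: Tear strength = 96.0000 / 1.4600
Result: 65.7534 N/mm


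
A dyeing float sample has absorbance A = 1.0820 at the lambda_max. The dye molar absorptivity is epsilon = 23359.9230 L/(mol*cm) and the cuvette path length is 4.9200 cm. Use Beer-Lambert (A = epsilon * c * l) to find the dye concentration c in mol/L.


Formula: c = A / (epsilon * l)
Substituting: c = 1.0820 / (23359.9230 * 4.9200)
Result: 9.4144e-06 mol/L


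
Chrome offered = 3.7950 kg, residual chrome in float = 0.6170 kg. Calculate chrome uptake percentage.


Formula: Uptake = (offered - residual) / offered * 100
Substituting: Uptake = (3.7950 - 0.6170) / 3.7950 * 100
Result: 83.7418 %


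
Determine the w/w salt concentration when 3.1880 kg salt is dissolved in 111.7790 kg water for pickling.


Formula: Conc = salt / (water + salt) * 100
Substituting: Conc = 3.1880 / (111.7790 + 3.1880) * 100
Result: 2.7730 %


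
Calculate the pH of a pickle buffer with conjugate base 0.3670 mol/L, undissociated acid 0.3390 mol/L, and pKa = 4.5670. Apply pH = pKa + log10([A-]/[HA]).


ratio = [A-] / [HA] = 0.3670 / 0.3390 = 1.0826
log10(ratio) = 0.0344664
pH = pKa + log10(ratio) = 4.5670 + 0.0344664 = 4.6015


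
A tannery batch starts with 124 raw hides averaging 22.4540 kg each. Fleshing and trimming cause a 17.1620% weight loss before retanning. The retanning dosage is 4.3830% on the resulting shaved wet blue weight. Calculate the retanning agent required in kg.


Total_raw = N * avg_wt = 124 * 22.4540 = 2784.2960 kg
Substrate = Total_raw * (1 - loss/100) = 2784.2960 * (1 - 17.1620/100) = 2306.4551 kg
Retan = Substrate * pct / 100 = 2306.4551 * 4.3830 / 100 = 101.0919 kg


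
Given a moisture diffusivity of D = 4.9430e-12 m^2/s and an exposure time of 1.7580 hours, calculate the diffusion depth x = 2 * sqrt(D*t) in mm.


t = 1.7580 hr * 3600 = 6328.8000 s
D * t = 4.9430e-12 * 6328.8000 = 3.1283e-08
x = 2 * sqrt(D*t) = 2 * sqrt(3.1283e-08) = 3.5374e-04 m = 0.3537 mm


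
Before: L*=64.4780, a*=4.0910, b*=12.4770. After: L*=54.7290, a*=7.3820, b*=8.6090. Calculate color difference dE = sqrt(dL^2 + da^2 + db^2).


dL = -9.7490, da = 3.2910, db = -3.8680
dE = sqrt((-9.7490)^2 + 3.2910^2 + (-3.8680)^2) = 10.9925


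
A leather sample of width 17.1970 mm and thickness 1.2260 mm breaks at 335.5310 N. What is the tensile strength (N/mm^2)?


Formula: TS = force / (width * thickness)
Substituting: TS = 335.5310 / (17.1970 * 1.2260)
Result: 15.9144 N/mm^2


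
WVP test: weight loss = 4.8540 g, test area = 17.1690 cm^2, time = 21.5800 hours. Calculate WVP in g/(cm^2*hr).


Formula: WVP = loss / (area * time)
Substituting: WVP = 4.8540 / (17.1690 * 21.5800)
Result: 0.013101 g/(cm^2*hr)


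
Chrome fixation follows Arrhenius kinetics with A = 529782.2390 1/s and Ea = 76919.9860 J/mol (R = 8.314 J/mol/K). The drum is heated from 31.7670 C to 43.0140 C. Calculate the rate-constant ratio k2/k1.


T1 = 31.7670 + 273.15 = 304.9170 K; T2 = 43.0140 + 273.15 = 316.1640 K
k1 = A * exp(-Ea/(R*T1)) = 529782.2390 * exp(-76919.9860/(8.314*304.9170)) = 3.5207e-08 1/s
k2 = A * exp(-Ea/(R*T2)) = 529782.2390 * exp(-76919.9860/(8.314*316.1640)) = 1.0361e-07 1/s
k2/k1 = 1.0361e-07 / 3.5207e-08 = 2.9428


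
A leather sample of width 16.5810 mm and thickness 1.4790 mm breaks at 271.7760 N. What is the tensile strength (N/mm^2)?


Formula: TS = force / (width * thickness)
Substituting: TS = 271.7760 / (16.5810 * 1.4790)
Result: 11.0824 N/mm^2


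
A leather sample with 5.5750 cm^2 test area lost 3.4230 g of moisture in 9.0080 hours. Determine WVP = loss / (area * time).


Formula: WVP = loss / (area * time)
Substituting: WVP = 3.4230 / (5.5750 * 9.0080)
Result: 0.0681606 g/(cm^2*hr)


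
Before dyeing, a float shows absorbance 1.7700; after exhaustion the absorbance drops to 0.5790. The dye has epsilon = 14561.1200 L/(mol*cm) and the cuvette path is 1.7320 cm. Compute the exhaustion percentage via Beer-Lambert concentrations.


c_initial = A_i / (epsilon * l) = 1.7700 / (14561.1200 * 1.7320) = 7.0183e-05 mol/L
c_final = A_f / (epsilon * l) = 0.5790 / (14561.1200 * 1.7320) = 2.2958e-05 mol/L
Exhaustion = (c_initial - c_final) / c_initial * 100 = (7.0183e-05 - 2.2958e-05) / 7.0183e-05 * 100 = 67.2881 %


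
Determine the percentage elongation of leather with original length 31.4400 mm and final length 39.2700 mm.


Formula: Elongation = (Lf - L0) / L0 * 100
Substituting: Elongation = (39.2700 - 31.4400) / 31.4400 * 100
Result: 24.9046 %


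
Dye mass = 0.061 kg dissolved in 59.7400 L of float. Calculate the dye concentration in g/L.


Formula: Conc = dye_mass(kg) / volume(L) * 1000
Substituting: Conc = 0.061 / 59.7400 * 1000
Result: 1.0211 g/L


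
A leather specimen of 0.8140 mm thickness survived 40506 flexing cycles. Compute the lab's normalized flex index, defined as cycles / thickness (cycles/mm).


Formula: Index = cycles / thickness
Substituting: Index = 40506 / 0.8140
Result: 49761.6708 cycles/mm


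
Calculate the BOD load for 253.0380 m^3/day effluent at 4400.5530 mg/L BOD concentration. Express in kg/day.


Formula: BOD_load = volume * conc / 1000
Substituting: BOD_load = 253.0380 * 4400.5530 / 1000
Result: 1113.5071 kg/day


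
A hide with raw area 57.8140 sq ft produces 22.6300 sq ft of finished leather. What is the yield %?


Formula: Yield = finished / raw * 100
Substituting: Yield = 22.6300 / 57.8140 * 100
Result: 39.1428 %


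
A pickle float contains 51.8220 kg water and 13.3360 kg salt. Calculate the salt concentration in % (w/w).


Formula: Conc = salt / (water + salt) * 100
Substituting: Conc = 13.3360 / (51.8220 + 13.3360) * 100
Result: 20.4672 %


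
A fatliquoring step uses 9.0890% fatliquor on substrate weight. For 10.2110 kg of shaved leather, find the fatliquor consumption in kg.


Formula: Fat = substrate * pct / 100
Substituting: Fat = 10.2110 * 9.0890 / 100
Result: 0.9281 kg


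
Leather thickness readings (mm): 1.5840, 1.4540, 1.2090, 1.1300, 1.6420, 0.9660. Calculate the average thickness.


Formula: Average = sum / n
Substituting: Average = 7.9850 / 6
Result: 1.3308 mm


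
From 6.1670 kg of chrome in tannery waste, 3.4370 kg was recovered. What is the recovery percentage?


Formula: Recovery = recovered / input * 100
Substituting: Recovery = 3.4370 / 6.1670 * 100
Result: 55.7321 %


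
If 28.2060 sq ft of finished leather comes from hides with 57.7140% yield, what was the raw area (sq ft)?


Formula: raw = finished * 100 / yield
Substituting: raw = 28.2060 * 100 / 57.7140
Result: 48.8720 sq ft


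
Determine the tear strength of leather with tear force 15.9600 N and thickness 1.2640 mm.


Formula: Tear strength = force / thickness
Substituting: Tear strength = 15.9600 / 1.2640
Result: 12.6266 N/mm


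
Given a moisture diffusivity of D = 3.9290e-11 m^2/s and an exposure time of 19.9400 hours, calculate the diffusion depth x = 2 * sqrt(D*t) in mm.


t = 19.9400 hr * 3600 = 71784.0000 s
D * t = 3.9290e-11 * 71784.0000 = 2.8204e-06
x = 2 * sqrt(D*t) = 2 * sqrt(2.8204e-06) = 0.00335881 m = 3.3588 mm


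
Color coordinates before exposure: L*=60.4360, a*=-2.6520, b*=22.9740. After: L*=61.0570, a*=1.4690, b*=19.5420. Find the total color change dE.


dL = 0.6210, da = 4.1210, db = -3.4320
dE = sqrt(0.6210^2 + 4.1210^2 + (-3.4320)^2) = 5.3988


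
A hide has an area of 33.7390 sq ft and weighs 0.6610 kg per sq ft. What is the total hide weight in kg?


Formula: Weight = area * weight_per_sqft
Substituting: Weight = 33.7390 * 0.6610
Result: 22.3015 kg


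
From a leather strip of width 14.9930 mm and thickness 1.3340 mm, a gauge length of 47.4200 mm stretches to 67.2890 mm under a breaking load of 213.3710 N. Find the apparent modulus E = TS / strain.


TS = F / (w * t) = 213.3710 / (14.9930 * 1.3340) = 10.6682 N/mm^2
strain = (Lf - L0) / L0 = (67.2890 - 47.4200) / 47.4200 = 0.4190
E = TS / strain = 10.6682 / 0.4190 = 25.4611 N/mm^2


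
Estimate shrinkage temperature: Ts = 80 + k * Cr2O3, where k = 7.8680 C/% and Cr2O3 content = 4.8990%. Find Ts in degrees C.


Formula: Ts = 80 + k * Cr2O3
Substituting: Ts = 80 + 7.8680 * 4.8990
Result: 118.5453 C


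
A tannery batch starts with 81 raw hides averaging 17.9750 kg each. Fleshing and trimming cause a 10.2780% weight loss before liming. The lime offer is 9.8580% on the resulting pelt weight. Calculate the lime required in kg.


Total_raw = N * avg_wt = 81 * 17.9750 = 1455.9750 kg
Substrate = Total_raw * (1 - loss/100) = 1455.9750 * (1 - 10.2780/100) = 1306.3299 kg
Lime = Substrate * pct / 100 = 1306.3299 * 9.8580 / 100 = 128.7780 kg


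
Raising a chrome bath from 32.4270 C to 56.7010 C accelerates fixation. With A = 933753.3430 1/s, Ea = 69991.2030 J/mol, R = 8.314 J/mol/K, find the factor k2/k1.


T1 = 32.4270 + 273.15 = 305.5770 K; T2 = 56.7010 + 273.15 = 329.8510 K
k1 = A * exp(-Ea/(R*T1)) = 933753.3430 * exp(-69991.2030/(8.314*305.5770)) = 1.0131e-06 1/s
k2 = A * exp(-Ea/(R*T2)) = 933753.3430 * exp(-69991.2030/(8.314*329.8510)) = 7.6939e-06 1/s
k2/k1 = 7.6939e-06 / 1.0131e-06 = 7.5942


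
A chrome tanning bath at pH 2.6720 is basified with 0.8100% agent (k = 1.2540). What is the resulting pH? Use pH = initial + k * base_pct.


Formula: pH_final = pH_initial + k * base_pct
Substituting: pH_final = 2.6720 + 1.2540 * 0.8100
Result: 3.6877


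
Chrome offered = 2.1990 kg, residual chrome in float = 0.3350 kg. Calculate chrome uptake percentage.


Formula: Uptake = (offered - residual) / offered * 100
Substituting: Uptake = (2.1990 - 0.3350) / 2.1990 * 100
Result: 84.7658 %


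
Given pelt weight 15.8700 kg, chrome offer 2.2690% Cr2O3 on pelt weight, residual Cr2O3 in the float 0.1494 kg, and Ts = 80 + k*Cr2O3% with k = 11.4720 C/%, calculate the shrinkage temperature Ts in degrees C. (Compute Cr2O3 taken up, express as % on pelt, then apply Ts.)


Offered = pelt * offer_pct / 100 = 15.8700 * 2.2690 / 100 = 0.3601 kg
Uptake = offered - residual = 0.3601 - 0.1494 = 0.2107 kg
Cr2O3% on pelt = uptake / pelt * 100 = 0.2107 / 15.8700 * 100 = 1.3276 %
Ts = 80 + k * Cr2O3% = 80 + 11.4720 * 1.3276 = 95.2302 C


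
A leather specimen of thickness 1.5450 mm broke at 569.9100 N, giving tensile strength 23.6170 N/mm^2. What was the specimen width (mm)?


Formula: w = F / (TS * t)
Substituting: w = 569.9100 / (23.6170 * 1.5450)
Result: 15.6190 mm


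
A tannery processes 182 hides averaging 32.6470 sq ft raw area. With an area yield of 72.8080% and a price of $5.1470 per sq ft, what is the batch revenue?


Raw_total = N * avg_area = 182 * 32.6470 = 5941.7540 sq ft
Finished = Raw_total * yield / 100 = 5941.7540 * 72.8080 / 100 = 4326.0723 sq ft
Value = Finished * price = 4326.0723 * 5.1470 = 22266.2939 $


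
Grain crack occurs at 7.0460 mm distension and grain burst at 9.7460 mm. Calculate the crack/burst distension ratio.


Formula: Ratio = crack / burst
Substituting: Ratio = 7.0460 / 9.7460
Result: 0.7230


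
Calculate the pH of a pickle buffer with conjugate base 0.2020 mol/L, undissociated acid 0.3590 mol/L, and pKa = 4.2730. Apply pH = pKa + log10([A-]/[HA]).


ratio = [A-] / [HA] = 0.2020 / 0.3590 = 0.5627
log10(ratio) = -0.2497
pH = pKa + log10(ratio) = 4.2730 - 0.2497 = 4.0233


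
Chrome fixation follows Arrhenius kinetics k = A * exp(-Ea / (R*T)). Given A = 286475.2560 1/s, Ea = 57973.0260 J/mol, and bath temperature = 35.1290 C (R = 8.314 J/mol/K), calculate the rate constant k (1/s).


T_K = T_C + 273.15 = 35.1290 + 273.15 = 308.2790 K
exponent = -Ea / (R * T_K) = -57973.0260 / (8.314 * 308.2790) = -22.6189
k = A * exp(exponent) = 286475.2560 * exp(-22.6189) = 4.3034e-05 1/s


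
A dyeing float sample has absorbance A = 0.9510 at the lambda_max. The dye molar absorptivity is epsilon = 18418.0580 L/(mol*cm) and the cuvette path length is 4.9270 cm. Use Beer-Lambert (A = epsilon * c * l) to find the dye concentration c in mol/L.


Formula: c = A / (epsilon * l)
Substituting: c = 0.9510 / (18418.0580 * 4.9270)
Result: 1.0480e-05 mol/L


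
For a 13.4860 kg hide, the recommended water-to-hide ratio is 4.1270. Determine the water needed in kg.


Formula: Water = hide_weight * ratio
Substituting: Water = 13.4860 * 4.1270
Result: 55.6567 kg


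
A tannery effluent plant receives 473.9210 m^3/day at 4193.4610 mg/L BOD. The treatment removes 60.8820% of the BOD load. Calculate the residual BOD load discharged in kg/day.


Load_in = volume * conc / 1000 = 473.9210 * 4193.4610 / 1000 = 1987.3692 kg/day
Removed = Load_in * eff / 100 = 1987.3692 * 60.8820 / 100 = 1209.9501 kg/day
Load_out = Load_in - Removed = 1987.3692 - 1209.9501 = 777.4191 kg/day


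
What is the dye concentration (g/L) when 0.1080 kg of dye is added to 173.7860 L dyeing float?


Formula: Conc = dye_mass(kg) / volume(L) * 1000
Substituting: Conc = 0.1080 / 173.7860 * 1000
Result: 0.6215 g/L


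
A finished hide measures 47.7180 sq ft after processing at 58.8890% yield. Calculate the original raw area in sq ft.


Formula: raw = finished * 100 / yield
Substituting: raw = 47.7180 * 100 / 58.8890
Result: 81.0304 sq ft


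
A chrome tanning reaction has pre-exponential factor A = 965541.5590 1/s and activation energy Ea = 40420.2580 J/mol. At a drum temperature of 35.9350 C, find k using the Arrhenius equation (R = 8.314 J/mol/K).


T_K = T_C + 273.15 = 35.9350 + 273.15 = 309.0850 K
exponent = -Ea / (R * T_K) = -40420.2580 / (8.314 * 309.0850) = -15.7294
k = A * exp(exponent) = 965541.5590 * exp(-15.7294) = 0.1424 1/s


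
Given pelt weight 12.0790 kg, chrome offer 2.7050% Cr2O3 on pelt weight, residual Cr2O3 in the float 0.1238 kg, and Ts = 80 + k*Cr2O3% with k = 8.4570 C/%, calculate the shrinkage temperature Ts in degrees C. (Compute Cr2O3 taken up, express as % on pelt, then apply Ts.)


Offered = pelt * offer_pct / 100 = 12.0790 * 2.7050 / 100 = 0.3267 kg
Uptake = offered - residual = 0.3267 - 0.1238 = 0.2029 kg
Cr2O3% on pelt = uptake / pelt * 100 = 0.2029 / 12.0790 * 100 = 1.6801 %
Ts = 80 + k * Cr2O3% = 80 + 8.4570 * 1.6801 = 94.2084 C


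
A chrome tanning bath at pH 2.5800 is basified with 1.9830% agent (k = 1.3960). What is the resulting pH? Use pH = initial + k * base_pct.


Formula: pH_final = pH_initial + k * base_pct
Substituting: pH_final = 2.5800 + 1.3960 * 1.9830
Result: 5.3483


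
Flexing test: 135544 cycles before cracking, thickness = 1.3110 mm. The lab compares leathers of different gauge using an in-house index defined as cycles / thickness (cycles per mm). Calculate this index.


Formula: Index = cycles / thickness
Substituting: Index = 135544 / 1.3110
Result: 103389.7788 cycles/mm


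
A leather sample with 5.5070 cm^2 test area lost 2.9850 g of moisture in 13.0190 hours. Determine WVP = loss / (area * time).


Formula: WVP = loss / (area * time)
Substituting: WVP = 2.9850 / (5.5070 * 13.0190)
Result: 0.0416343 g/(cm^2*hr)


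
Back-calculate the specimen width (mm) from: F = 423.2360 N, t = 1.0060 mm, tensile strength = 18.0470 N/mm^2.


Formula: w = F / (TS * t)
Substituting: w = 423.2360 / (18.0470 * 1.0060)
Result: 23.3120 mm


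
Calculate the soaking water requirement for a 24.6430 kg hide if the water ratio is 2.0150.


Formula: Water = hide_weight * ratio
Substituting: Water = 24.6430 * 2.0150
Result: 49.6556 kg


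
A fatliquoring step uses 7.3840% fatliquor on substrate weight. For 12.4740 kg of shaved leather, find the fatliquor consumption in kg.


Formula: Fat = substrate * pct / 100
Substituting: Fat = 12.4740 * 7.3840 / 100
Result: 0.9211 kg


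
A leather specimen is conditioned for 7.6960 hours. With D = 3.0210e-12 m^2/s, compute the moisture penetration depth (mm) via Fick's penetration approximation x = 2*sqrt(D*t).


t = 7.6960 hr * 3600 = 27705.6000 s
D * t = 3.0210e-12 * 27705.6000 = 8.3699e-08
x = 2 * sqrt(D*t) = 2 * sqrt(8.3699e-08) = 5.7861e-04 m = 0.5786 mm


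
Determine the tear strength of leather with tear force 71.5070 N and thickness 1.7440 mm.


Formula: Tear strength = force / thickness
Substituting: Tear strength = 71.5070 / 1.7440
Result: 41.0017 N/mm


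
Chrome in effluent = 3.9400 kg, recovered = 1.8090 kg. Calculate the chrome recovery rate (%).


Formula: Recovery = recovered / input * 100
Substituting: Recovery = 1.8090 / 3.9400 * 100
Result: 45.9137 %


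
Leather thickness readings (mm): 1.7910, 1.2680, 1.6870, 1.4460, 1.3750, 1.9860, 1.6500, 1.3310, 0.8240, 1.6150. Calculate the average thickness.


Formula: Average = sum / n
Substituting: Average = 14.9730 / 10
Result: 1.4973 mm


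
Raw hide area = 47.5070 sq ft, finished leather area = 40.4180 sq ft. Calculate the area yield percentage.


Formula: Yield = finished / raw * 100
Substituting: Yield = 40.4180 / 47.5070 * 100
Result: 85.0780 %


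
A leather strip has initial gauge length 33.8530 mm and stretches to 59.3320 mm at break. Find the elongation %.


Formula: Elongation = (Lf - L0) / L0 * 100
Substituting: Elongation = (59.3320 - 33.8530) / 33.8530 * 100
Result: 75.2636 %


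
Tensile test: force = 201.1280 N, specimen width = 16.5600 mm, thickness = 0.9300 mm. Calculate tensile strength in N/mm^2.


Formula: TS = force / (width * thickness)
Substituting: TS = 201.1280 / (16.5600 * 0.9300)
Result: 13.0596 N/mm^2


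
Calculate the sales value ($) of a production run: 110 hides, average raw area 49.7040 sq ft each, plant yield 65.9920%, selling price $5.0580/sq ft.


Raw_total = N * avg_area = 110 * 49.7040 = 5467.4400 sq ft
Finished = Raw_total * yield / 100 = 5467.4400 * 65.9920 / 100 = 3608.0730 sq ft
Value = Finished * price = 3608.0730 * 5.0580 = 18249.6333 $


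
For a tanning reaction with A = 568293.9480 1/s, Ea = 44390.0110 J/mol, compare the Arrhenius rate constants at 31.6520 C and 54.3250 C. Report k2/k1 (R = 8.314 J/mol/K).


T1 = 31.6520 + 273.15 = 304.8020 K; T2 = 54.3250 + 273.15 = 327.4750 K
k1 = A * exp(-Ea/(R*T1)) = 568293.9480 * exp(-44390.0110/(8.314*304.8020)) = 0.0140306 1/s
k2 = A * exp(-Ea/(R*T2)) = 568293.9480 * exp(-44390.0110/(8.314*327.4750)) = 0.0471833 1/s
k2/k1 = 0.0471833 / 0.0140306 = 3.3629


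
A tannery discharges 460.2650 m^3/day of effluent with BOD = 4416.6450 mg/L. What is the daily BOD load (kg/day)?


Formula: BOD_load = volume * conc / 1000
Substituting: BOD_load = 460.2650 * 4416.6450 / 1000
Result: 2032.8271 kg/day


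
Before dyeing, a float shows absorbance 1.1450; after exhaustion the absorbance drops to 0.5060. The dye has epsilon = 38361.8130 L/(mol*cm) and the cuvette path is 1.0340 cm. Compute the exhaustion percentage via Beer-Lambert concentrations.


c_initial = A_i / (epsilon * l) = 1.1450 / (38361.8130 * 1.0340) = 2.8866e-05 mol/L
c_final = A_f / (epsilon * l) = 0.5060 / (38361.8130 * 1.0340) = 1.2756e-05 mol/L
Exhaustion = (c_initial - c_final) / c_initial * 100 = (2.8866e-05 - 1.2756e-05) / 2.8866e-05 * 100 = 55.8079 %


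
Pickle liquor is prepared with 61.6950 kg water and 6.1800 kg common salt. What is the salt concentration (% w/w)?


Formula: Conc = salt / (water + salt) * 100
Substituting: Conc = 6.1800 / (61.6950 + 6.1800) * 100
Result: 9.1050 %


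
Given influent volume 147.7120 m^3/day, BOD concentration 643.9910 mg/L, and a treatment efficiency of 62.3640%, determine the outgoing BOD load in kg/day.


Load_in = volume * conc / 1000 = 147.7120 * 643.9910 / 1000 = 95.1252 kg/day
Removed = Load_in * eff / 100 = 95.1252 * 62.3640 / 100 = 59.3239 kg/day
Load_out = Load_in - Removed = 95.1252 - 59.3239 = 35.8013 kg/day


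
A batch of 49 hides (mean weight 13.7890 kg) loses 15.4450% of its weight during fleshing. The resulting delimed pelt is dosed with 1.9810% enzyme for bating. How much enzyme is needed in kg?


Total_raw = N * avg_wt = 49 * 13.7890 = 675.6610 kg
Substrate = Total_raw * (1 - loss/100) = 675.6610 * (1 - 15.4450/100) = 571.3052 kg
Enzyme = Substrate * pct / 100 = 571.3052 * 1.9810 / 100 = 11.3176 kg


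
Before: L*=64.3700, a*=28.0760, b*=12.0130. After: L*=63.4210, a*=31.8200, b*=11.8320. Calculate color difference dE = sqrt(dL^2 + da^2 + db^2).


dL = -0.9490, da = 3.7440, db = -0.1810
dE = sqrt((-0.9490)^2 + 3.7440^2 + (-0.1810)^2) = 3.8666


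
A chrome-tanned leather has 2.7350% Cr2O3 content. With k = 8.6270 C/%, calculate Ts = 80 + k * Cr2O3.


Formula: Ts = 80 + k * Cr2O3
Substituting: Ts = 80 + 8.6270 * 2.7350
Result: 103.5948 C


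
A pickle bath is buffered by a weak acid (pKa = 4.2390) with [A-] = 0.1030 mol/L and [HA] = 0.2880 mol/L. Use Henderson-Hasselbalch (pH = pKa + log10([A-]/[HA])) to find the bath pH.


ratio = [A-] / [HA] = 0.1030 / 0.2880 = 0.3576
log10(ratio) = -0.4466
pH = pKa + log10(ratio) = 4.2390 - 0.4466 = 3.7924


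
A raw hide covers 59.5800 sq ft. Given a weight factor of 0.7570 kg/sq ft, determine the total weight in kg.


Formula: Weight = area * weight_per_sqft
Substituting: Weight = 59.5800 * 0.7570
Result: 45.1021 kg


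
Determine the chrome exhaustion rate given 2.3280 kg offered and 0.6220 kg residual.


Formula: Uptake = (offered - residual) / offered * 100
Substituting: Uptake = (2.3280 - 0.6220) / 2.3280 * 100
Result: 73.2818 %


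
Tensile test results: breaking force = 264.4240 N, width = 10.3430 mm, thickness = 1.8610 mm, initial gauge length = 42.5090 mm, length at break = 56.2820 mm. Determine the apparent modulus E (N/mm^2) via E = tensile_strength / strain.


TS = F / (w * t) = 264.4240 / (10.3430 * 1.8610) = 13.7375 N/mm^2
strain = (Lf - L0) / L0 = (56.2820 - 42.5090) / 42.5090 = 0.3240
E = TS / strain = 13.7375 / 0.3240 = 42.3995 N/mm^2


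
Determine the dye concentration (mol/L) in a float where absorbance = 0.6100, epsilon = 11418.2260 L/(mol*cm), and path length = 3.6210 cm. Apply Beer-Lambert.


Formula: c = A / (epsilon * l)
Substituting: c = 0.6100 / (11418.2260 * 3.6210)
Result: 1.4754e-05 mol/L


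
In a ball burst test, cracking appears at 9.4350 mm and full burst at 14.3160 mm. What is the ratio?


Formula: Ratio = crack / burst
Substituting: Ratio = 9.4350 / 14.3160
Result: 0.6591


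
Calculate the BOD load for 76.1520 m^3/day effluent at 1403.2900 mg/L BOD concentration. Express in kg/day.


Formula: BOD_load = volume * conc / 1000
Substituting: BOD_load = 76.1520 * 1403.2900 / 1000
Result: 106.8633 kg/day


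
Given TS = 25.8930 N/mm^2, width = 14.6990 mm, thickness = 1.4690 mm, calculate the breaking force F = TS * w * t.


Formula: F = TS * w * t
Substituting: F = 25.8930 * 14.6990 * 1.4690
Result: 559.1032 N


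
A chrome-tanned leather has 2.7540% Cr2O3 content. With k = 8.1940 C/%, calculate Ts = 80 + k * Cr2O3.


Formula: Ts = 80 + k * Cr2O3
Substituting: Ts = 80 + 8.1940 * 2.7540
Result: 102.5663 C


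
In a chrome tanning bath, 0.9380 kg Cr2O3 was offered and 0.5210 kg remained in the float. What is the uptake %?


Formula: Uptake = (offered - residual) / offered * 100
Substituting: Uptake = (0.9380 - 0.5210) / 0.9380 * 100
Result: 44.4563 %


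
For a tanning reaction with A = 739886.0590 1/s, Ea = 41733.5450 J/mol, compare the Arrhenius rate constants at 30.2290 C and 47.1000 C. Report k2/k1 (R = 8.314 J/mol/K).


T1 = 30.2290 + 273.15 = 303.3790 K; T2 = 47.1000 + 273.15 = 320.2500 K
k1 = A * exp(-Ea/(R*T1)) = 739886.0590 * exp(-41733.5450/(8.314*303.3790)) = 0.0482373 1/s
k2 = A * exp(-Ea/(R*T2)) = 739886.0590 * exp(-41733.5450/(8.314*320.2500)) = 0.1153 1/s
k2/k1 = 0.1153 / 0.0482373 = 2.3908


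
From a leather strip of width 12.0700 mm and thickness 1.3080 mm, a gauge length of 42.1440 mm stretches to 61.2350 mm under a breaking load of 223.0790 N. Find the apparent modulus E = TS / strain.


TS = F / (w * t) = 223.0790 / (12.0700 * 1.3080) = 14.1300 N/mm^2
strain = (Lf - L0) / L0 = (61.2350 - 42.1440) / 42.1440 = 0.4530
E = TS / strain = 14.1300 / 0.4530 = 31.1925 N/mm^2


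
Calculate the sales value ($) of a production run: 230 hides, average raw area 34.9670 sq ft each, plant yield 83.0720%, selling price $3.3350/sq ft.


Raw_total = N * avg_area = 230 * 34.9670 = 8042.4100 sq ft
Finished = Raw_total * yield / 100 = 8042.4100 * 83.0720 / 100 = 6680.9908 sq ft
Value = Finished * price = 6680.9908 * 3.3350 = 22281.1044 $


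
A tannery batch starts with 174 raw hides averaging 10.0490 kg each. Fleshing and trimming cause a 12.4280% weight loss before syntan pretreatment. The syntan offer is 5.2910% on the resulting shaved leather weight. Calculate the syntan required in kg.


Total_raw = N * avg_wt = 174 * 10.0490 = 1748.5260 kg
Substrate = Total_raw * (1 - loss/100) = 1748.5260 * (1 - 12.4280/100) = 1531.2192 kg
Syntan = Substrate * pct / 100 = 1531.2192 * 5.2910 / 100 = 81.0168 kg


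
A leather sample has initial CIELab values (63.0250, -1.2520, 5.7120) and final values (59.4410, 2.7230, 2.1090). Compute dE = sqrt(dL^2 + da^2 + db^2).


dL = -3.5840, da = 3.9750, db = -3.6030
dE = sqrt((-3.5840)^2 + 3.9750^2 + (-3.6030)^2) = 6.4519


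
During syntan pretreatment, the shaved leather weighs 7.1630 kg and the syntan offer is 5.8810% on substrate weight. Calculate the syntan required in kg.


Formula: Syntan = substrate * pct / 100
Substituting: Syntan = 7.1630 * 5.8810 / 100
Result: 0.4213 kg


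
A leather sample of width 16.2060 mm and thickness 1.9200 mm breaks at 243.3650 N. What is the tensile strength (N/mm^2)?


Formula: TS = force / (width * thickness)
Substituting: TS = 243.3650 / (16.2060 * 1.9200)
Result: 7.8213 N/mm^2


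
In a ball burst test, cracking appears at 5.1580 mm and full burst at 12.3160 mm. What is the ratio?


Formula: Ratio = crack / burst
Substituting: Ratio = 5.1580 / 12.3160
Result: 0.4188


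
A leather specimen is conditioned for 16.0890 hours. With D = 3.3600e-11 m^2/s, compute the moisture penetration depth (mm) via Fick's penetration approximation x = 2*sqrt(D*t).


t = 16.0890 hr * 3600 = 57920.4000 s
D * t = 3.3600e-11 * 57920.4000 = 1.9461e-06
x = 2 * sqrt(D*t) = 2 * sqrt(1.9461e-06) = 0.00279007 m = 2.7901 mm


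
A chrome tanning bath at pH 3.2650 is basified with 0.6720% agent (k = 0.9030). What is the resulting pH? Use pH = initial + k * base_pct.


Formula: pH_final = pH_initial + k * base_pct
Substituting: pH_final = 3.2650 + 0.9030 * 0.6720
Result: 3.8718


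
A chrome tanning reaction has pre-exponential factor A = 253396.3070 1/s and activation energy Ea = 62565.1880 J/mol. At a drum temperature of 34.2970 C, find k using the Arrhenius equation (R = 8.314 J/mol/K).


T_K = T_C + 273.15 = 34.2970 + 273.15 = 307.4470 K
exponent = -Ea / (R * T_K) = -62565.1880 / (8.314 * 307.4470) = -24.4767
k = A * exp(exponent) = 253396.3070 * exp(-24.4767) = 5.9390e-06 1/s


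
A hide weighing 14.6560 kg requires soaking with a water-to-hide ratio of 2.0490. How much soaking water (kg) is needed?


Formula: Water = hide_weight * ratio
Substituting: Water = 14.6560 * 2.0490
Result: 30.0301 kg


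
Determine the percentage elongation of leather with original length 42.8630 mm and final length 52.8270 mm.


Formula: Elongation = (Lf - L0) / L0 * 100
Substituting: Elongation = (52.8270 - 42.8630) / 42.8630 * 100
Result: 23.2462 %


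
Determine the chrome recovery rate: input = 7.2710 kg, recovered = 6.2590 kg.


Formula: Recovery = recovered / input * 100
Substituting: Recovery = 6.2590 / 7.2710 * 100
Result: 86.0817 %


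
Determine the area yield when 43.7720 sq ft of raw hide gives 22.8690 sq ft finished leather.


Formula: Yield = finished / raw * 100
Substituting: Yield = 22.8690 / 43.7720 * 100
Result: 52.2457 %


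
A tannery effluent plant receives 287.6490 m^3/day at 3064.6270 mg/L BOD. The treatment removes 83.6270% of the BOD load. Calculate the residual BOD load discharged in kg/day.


Load_in = volume * conc / 1000 = 287.6490 * 3064.6270 / 1000 = 881.5369 kg/day
Removed = Load_in * eff / 100 = 881.5369 * 83.6270 / 100 = 737.2029 kg/day
Load_out = Load_in - Removed = 881.5369 - 737.2029 = 144.3340 kg/day


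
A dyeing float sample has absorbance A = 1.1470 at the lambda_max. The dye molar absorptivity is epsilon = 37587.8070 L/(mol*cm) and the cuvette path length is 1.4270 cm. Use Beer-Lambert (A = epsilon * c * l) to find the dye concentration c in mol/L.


Formula: c = A / (epsilon * l)
Substituting: c = 1.1470 / (37587.8070 * 1.4270)
Result: 2.1384e-05 mol/L


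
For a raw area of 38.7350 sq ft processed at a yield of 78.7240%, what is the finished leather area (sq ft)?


Formula: finished = raw * yield / 100
Substituting: finished = 38.7350 * 78.7240 / 100
Result: 30.4937 sq ft


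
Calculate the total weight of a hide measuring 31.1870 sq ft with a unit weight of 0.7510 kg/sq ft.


Formula: Weight = area * weight_per_sqft
Substituting: Weight = 31.1870 * 0.7510
Result: 23.4214 kg


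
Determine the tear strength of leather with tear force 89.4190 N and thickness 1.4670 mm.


Formula: Tear strength = force / thickness
Substituting: Tear strength = 89.4190 / 1.4670
Result: 60.9536 N/mm


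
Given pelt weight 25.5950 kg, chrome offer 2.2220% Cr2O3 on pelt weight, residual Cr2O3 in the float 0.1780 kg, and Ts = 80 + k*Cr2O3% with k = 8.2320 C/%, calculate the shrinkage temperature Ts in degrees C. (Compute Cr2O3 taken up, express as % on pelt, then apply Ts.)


Offered = pelt * offer_pct / 100 = 25.5950 * 2.2220 / 100 = 0.5687 kg
Uptake = offered - residual = 0.5687 - 0.1780 = 0.3907 kg
Cr2O3% on pelt = uptake / pelt * 100 = 0.3907 / 25.5950 * 100 = 1.5266 %
Ts = 80 + k * Cr2O3% = 80 + 8.2320 * 1.5266 = 92.5666 C


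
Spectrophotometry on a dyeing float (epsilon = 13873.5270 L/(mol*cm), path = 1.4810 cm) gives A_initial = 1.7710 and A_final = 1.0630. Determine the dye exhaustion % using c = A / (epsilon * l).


c_initial = A_i / (epsilon * l) = 1.7710 / (13873.5270 * 1.4810) = 8.6194e-05 mol/L
c_final = A_f / (epsilon * l) = 1.0630 / (13873.5270 * 1.4810) = 5.1736e-05 mol/L
Exhaustion = (c_initial - c_final) / c_initial * 100 = (8.6194e-05 - 5.1736e-05) / 8.6194e-05 * 100 = 39.9774 %


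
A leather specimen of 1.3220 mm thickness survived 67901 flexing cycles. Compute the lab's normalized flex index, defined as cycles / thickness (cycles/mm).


Formula: Index = cycles / thickness
Substituting: Index = 67901 / 1.3220
Result: 51362.3298 cycles/mm


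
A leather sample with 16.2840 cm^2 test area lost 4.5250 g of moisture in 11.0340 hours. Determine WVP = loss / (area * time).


Formula: WVP = loss / (area * time)
Substituting: WVP = 4.5250 / (16.2840 * 11.0340)
Result: 0.025184 g/(cm^2*hr)


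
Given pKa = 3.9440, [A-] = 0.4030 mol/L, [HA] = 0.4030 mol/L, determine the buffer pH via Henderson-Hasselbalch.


ratio = [A-] / [HA] = 0.4030 / 0.4030 = 1.0000
log10(ratio) = 0
pH = pKa + log10(ratio) = 3.9440 + 0 = 3.9440


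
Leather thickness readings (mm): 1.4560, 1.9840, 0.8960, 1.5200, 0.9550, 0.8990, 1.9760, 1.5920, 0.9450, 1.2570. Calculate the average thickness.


Formula: Average = sum / n
Substituting: Average = 13.4800 / 10
Result: 1.3480 mm


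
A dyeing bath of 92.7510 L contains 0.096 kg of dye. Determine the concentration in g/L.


Formula: Conc = dye_mass(kg) / volume(L) * 1000
Substituting: Conc = 0.096 / 92.7510 * 1000
Result: 1.0350 g/L


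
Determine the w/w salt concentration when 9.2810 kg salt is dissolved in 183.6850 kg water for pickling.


Formula: Conc = salt / (water + salt) * 100
Substituting: Conc = 9.2810 / (183.6850 + 9.2810) * 100
Result: 4.8097 %


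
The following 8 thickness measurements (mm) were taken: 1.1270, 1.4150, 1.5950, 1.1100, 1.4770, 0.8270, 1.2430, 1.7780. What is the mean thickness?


Formula: Average = sum / n
Substituting: Average = 10.5720 / 8
Result: 1.3215 mm


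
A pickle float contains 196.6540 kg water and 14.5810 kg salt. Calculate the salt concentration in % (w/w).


Formula: Conc = salt / (water + salt) * 100
Substituting: Conc = 14.5810 / (196.6540 + 14.5810) * 100
Result: 6.9027 %


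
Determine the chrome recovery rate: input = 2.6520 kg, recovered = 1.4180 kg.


Formula: Recovery = recovered / input * 100
Substituting: Recovery = 1.4180 / 2.6520 * 100
Result: 53.4691 %


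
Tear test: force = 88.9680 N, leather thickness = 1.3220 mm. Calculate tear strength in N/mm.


Formula: Tear strength = force / thickness
Substituting: Tear strength = 88.9680 / 1.3220
Result: 67.2980 N/mm


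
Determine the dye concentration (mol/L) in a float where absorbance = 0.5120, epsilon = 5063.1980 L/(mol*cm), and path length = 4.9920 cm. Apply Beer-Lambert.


Formula: c = A / (epsilon * l)
Substituting: c = 0.5120 / (5063.1980 * 4.9920)
Result: 2.0257e-05 mol/L


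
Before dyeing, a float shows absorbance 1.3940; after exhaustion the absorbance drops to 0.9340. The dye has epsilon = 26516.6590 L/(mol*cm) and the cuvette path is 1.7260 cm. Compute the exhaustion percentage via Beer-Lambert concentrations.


c_initial = A_i / (epsilon * l) = 1.3940 / (26516.6590 * 1.7260) = 3.0458e-05 mol/L
c_final = A_f / (epsilon * l) = 0.9340 / (26516.6590 * 1.7260) = 2.0407e-05 mol/L
Exhaustion = (c_initial - c_final) / c_initial * 100 = (3.0458e-05 - 2.0407e-05) / 3.0458e-05 * 100 = 32.9986 %


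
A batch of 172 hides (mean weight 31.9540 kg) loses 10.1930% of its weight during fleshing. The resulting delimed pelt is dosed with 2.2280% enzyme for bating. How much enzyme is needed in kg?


Total_raw = N * avg_wt = 172 * 31.9540 = 5496.0880 kg
Substrate = Total_raw * (1 - loss/100) = 5496.0880 * (1 - 10.1930/100) = 4935.8718 kg
Enzyme = Substrate * pct / 100 = 4935.8718 * 2.2280 / 100 = 109.9712 kg


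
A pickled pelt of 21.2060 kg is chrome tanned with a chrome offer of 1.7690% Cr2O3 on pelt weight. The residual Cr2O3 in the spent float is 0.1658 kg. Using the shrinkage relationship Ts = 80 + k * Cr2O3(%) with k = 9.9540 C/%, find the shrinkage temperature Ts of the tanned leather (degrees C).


Offered = pelt * offer_pct / 100 = 21.2060 * 1.7690 / 100 = 0.3751 kg
Uptake = offered - residual = 0.3751 - 0.1658 = 0.2093 kg
Cr2O3% on pelt = uptake / pelt * 100 = 0.2093 / 21.2060 * 100 = 0.9871 %
Ts = 80 + k * Cr2O3% = 80 + 9.9540 * 0.9871 = 89.8260 C
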